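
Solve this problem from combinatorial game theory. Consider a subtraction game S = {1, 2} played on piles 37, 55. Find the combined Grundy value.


Subtraction set: {1, 2}
For this subtraction set, G(n) = n mod 3 (period = max + 1 = 3).
Pile 1 (size 37): G(37) = 37 mod 3 = 1
Pile 2 (size 55): G(55) = 55 mod 3 = 1
Total Grundy value = XOR of all: 1 XOR 1 = 0

0


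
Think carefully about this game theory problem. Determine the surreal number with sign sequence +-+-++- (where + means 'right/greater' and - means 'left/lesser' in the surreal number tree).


Sign expansion: +-+-++-
Rule: track bounds (lo, hi), initially (-inf, +inf). On '+', the current value becomes lo and we move to the simplest number in (value, hi): value + 1 if hi = +inf, otherwise the midpoint (value + hi)/2. On '-', the current value becomes hi and we move to value - 1 if lo = -inf, otherwise the midpoint (lo + value)/2.
Start at 0.
Step 1: sign = +, move right. Bounds: (0, +inf). Value = 1
Step 2: sign = -, move left. Bounds: (0, 1). Value = 1/2
Step 3: sign = +, move right. Bounds: (1/2, 1). Value = 3/4
Step 4: sign = -, move left. Bounds: (1/2, 3/4). Value = 5/8
Step 5: sign = +, move right. Bounds: (5/8, 3/4). Value = 11/16
Step 6: sign = +, move right. Bounds: (11/16, 3/4). Value = 23/32
Step 7: sign = -, move left. Bounds: (11/16, 23/32). Value = 45/64
The surreal number with sign expansion +-+-++- is 45/64.

45/64


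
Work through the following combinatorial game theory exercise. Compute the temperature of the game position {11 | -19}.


The game is {11 | -19}, a switch {a | b} with numbers a > b.
Cooling {a | b} by t gives {a - t | b + t}, which stops being hot when a - t = b + t, i.e. at t = (a - b)/2. So the temperature of a switch is (a - b)/2.
Temperature = (Left option - Right option) / 2
= (11 - (-19)) / 2
= 30 / 2
= 15

15


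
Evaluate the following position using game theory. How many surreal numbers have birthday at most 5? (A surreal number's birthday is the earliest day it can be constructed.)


Day 0: {|} = 0 is born. Count = 1.
Day n: the number of surreal numbers born by day n is 2^(n+1) - 1.
By day 0: 2^1 - 1 = 1
By day 1: 2^2 - 1 = 3
By day 2: 2^3 - 1 = 7
By day 3: 2^4 - 1 = 15
By day 4: 2^5 - 1 = 31
By day 5: 2^6 - 1 = 63
By day 5: 63 surreal numbers.

63


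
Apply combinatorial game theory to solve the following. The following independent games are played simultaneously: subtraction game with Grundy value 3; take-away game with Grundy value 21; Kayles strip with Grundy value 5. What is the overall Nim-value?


By the Sprague-Grundy theorem, the Grundy value of a sum of games is the XOR of individual Grundy values.
subtraction game: Grundy value = 3. Running XOR: 0 XOR 3 = 3
take-away game: Grundy value = 21. Running XOR: 3 XOR 21 = 22
Kayles strip: Grundy value = 5. Running XOR: 22 XOR 5 = 19
The combined Grundy value is 19.

19


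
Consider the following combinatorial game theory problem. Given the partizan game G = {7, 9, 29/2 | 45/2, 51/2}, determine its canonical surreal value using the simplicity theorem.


Left options: {7, 9, 29/2}, max = 29/2
Right options: {45/2, 51/2}, min = 45/2
All options are numbers and max(Left) < min(Right), so by the simplicity theorem the value is the simplest (earliest-born) number strictly between 29/2 and 45/2.
Integers 15 through 22 all lie strictly between 29/2 and 45/2.
Among integers, the simplest (lowest birthday = smallest |n|; 0 is born on day 0, +-n on day n) is 15.
No non-integer in the interval can be simpler: if x is a non-integer in the interval, then floor(x) or ceil(x) also lies in the interval (the interval contains an integer), and both are proper prefixes of x's sign expansion, i.e. born earlier. So the game value is 15.
Game value = 15

15


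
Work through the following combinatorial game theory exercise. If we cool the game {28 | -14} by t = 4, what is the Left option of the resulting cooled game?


Original game: {28 | -14} (a switch {a | b} with a > b).
Cooling by t (for t below the temperature (a - b)/2 = 21) taxes each move by t: {a | b} cooled by t is {a - t | b + t}.
Cooling amount: t = 4
Cooled Left option: 28 - 4 = 24
Cooled Right option: -14 + 4 = -10
Cooled game: {24 | -10}
Left option = 24

24


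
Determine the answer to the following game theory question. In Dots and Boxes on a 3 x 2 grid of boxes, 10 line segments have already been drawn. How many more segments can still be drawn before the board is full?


Grid: 3 x 2 boxes, i.e. 4 rows and 3 columns of dots.
Horizontal edges: (rows + 1) * cols = 4 * 2 = 8
Vertical edges: rows * (cols + 1) = 3 * 3 = 9
Total edges: 8 + 9 = 17
Edges drawn: 10
Remaining: 17 - 10 = 7

7


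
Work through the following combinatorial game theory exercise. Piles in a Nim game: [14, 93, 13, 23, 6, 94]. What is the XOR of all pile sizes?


We need the XOR (exclusive or) of all pile sizes.
After XOR-ing pile 1 (size 14): 0 XOR 14 = 14
After XOR-ing pile 2 (size 93): 14 XOR 93 = 83
After XOR-ing pile 3 (size 13): 83 XOR 13 = 94
After XOR-ing pile 4 (size 23): 94 XOR 23 = 73
After XOR-ing pile 5 (size 6): 73 XOR 6 = 79
After XOR-ing pile 6 (size 94): 79 XOR 94 = 17
The Nim-value of this position is 17.

17


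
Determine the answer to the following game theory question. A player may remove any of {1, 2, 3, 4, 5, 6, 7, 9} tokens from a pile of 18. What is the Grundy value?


The subtraction set is S = {1, 2, 3, 4, 5, 6, 7, 9}.
G(k) = mex{ G(k - s) : s in S, s <= k }. We compute iteratively: G(0) = 0.
G(1) = mex({0}) = 1
G(2) = mex({0, 1}) = 2
G(3) = mex({0, 1, 2}) = 3
G(4) = mex({0, 1, 2, 3}) = 4
G(5) = mex({0, 1, 2, 3, 4}) = 5
G(6) = mex({0, 1, 2, 3, 4, 5}) = 6
G(7) = mex({0, 1, 2, 3, 4, 5, 6}) = 7
G(8) = mex({1, 2, 3, 4, 5, 6, 7}) = 0
G(9) = mex({0, 2, 3, 4, 5, 6, 7}) = 1
G(10) = mex({0, 1, 3, 4, 5, 6, 7}) = 2
G(11) = mex({0, 1, 2, 4, 5, 6, 7}) = 3
G(12) = mex({0, 1, 2, 3, 5, 6, 7}) = 4
G(13) = mex({0, 1, 2, 3, 4, 6, 7}) = 5
G(14) = mex({0, 1, 2, 3, 4, 5, 7}) = 6
G(15) = mex({0, 1, 2, 3, 4, 5, 6}) = 7
G(16) = mex({1, 2, 3, 4, 5, 6, 7}) = 0
Observe that G(8)..G(16) = 0, 1, 2, 3, 4, 5, 6, 7, 0 repeats G(0)..G(8) = 0, 1, 2, 3, 4, 5, 6, 7, 0.
For k >= max(S) = 9, G(k) is determined by the previous 9 values G(k-9)..G(k-1); a window of 9 consecutive values has recurred shifted by 8, so by induction G(k + 8) = G(k) for all k >= 0: the sequence is periodic from the start with period 8.
One period: G(0..7) = 0, 1, 2, 3, 4, 5, 6, 7.
18 mod 8 = 2, so G(18) = G(2) = 2.

2


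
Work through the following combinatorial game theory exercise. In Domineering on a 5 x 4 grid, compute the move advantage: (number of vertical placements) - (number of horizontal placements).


Board is 5 x 4 (rows x cols).
Left (vertical) placements: (rows-1) * cols = 4 * 4 = 16
Right (horizontal) placements: rows * (cols-1) = 5 * 3 = 15
Advantage = Left - Right = 16 - 15 = 1

1


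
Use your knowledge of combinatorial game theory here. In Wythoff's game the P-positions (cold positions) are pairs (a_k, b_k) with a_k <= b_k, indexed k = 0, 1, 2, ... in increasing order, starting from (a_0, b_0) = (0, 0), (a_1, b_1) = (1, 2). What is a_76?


By Wythoff's theorem, a_k = floor(k * phi) and b_k = floor(k * phi^2) = a_k + k, where phi = (1 + sqrt(5))/2 is the golden ratio.
phi = (1 + sqrt(5))/2 = 1.618034
k = 76
k * phi = 76 * 1.618034 = 122.970583
a_76 = floor(k * phi) = 122

122


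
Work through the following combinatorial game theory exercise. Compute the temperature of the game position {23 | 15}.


The game is {23 | 15}, a switch {a | b} with numbers a > b.
Cooling {a | b} by t gives {a - t | b + t}, which stops being hot when a - t = b + t, i.e. at t = (a - b)/2. So the temperature of a switch is (a - b)/2.
Temperature = (Left option - Right option) / 2
= (23 - (15)) / 2
= 8 / 2
= 4

4


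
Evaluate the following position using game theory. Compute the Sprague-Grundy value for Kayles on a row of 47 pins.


Kayles: a move removes 1 or 2 adjacent pins from a contiguous row.
Removing pins from a row of k leaves two independent rows (a, b) with a + b = k - 1 (one pin) or a + b = k - 2 (two pins); an end removal gives a = 0.
By Sprague-Grundy, G(k) = mex{ G(a) XOR G(b) } over all these splits. G(0) = 0.
G(1): splits (0,0):0^0=0 -> mex({0}) = 1
G(2): splits (0,1):0^1=1 (0,0):0^0=0 -> mex({0, 1}) = 2
G(3): splits (0,2):0^2=2 (1,1):1^1=0 (0,1):0^1=1 -> mex({0, 1, 2}) = 3
G(4): splits (0,3):0^3=3 (1,2):1^2=3 (0,2):0^2=2 (1,1):1^1=0 -> mex({0, 2, 3}) = 1
G(5): splits (0,4):0^1=1 (1,3):1^3=2 (2,2):2^2=0 (0,3):0^3=3 (1,2):1^2=3 -> mex({0, 1, 2, 3}) = 4
G(6) = mex({0, 1, 2, 4}) = 3
G(7) = mex({0, 1, 3, 4, 5}) = 2
G(8) = mex({0, 2, 3, 5, 6}) = 1
G(9) = mex({0, 1, 2, 3, 6, 7}) = 4
G(10) = mex({0, 1, 3, 4, 5, 7}) = 2
G(11) = mex({0, 1, 2, 3, 4, 5}) = 6
G(12) = mex({0, 1, 2, 3, 5, 6, 7}) = 4
G(13) = mex({0, 2, 3, 4, 6, 7}) = 1
G(14) = mex({0, 1, 4, 5, 6, 7}) = 2
G(15) = mex({0, 1, 2, 3, 4, 5, 6}) = 7
G(16) = mex({0, 2, 3, 5, 6, 7}) = 1
G(17) = mex({0, 1, 2, 3, 5, 6, 7}) = 4
G(18) = mex({0, 1, 2, 4, 5, 6}) = 3
G(19) = mex({0, 1, 3, 4, 5, 7}) = 2
G(20) = mex({0, 2, 3, 4, 5, 6, 7}) = 1
G(21) = mex({0, 1, 2, 3, 5, 6, 7}) = 4
G(22) = mex({0, 1, 2, 3, 4, 5, 7}) = 6
G(23) = mex({0, 1, 2, 3, 4, 5, 6}) = 7
G(24) = mex({0, 1, 2, 3, 5, 6, 7}) = 4
G(25) = mex({0, 2, 3, 4, 6, 7}) = 1
G(26) = mex({0, 1, 3, 4, 5, 6, 7}) = 2
G(27) = mex({0, 1, 2, 3, 4, 5, 6, 7}) = 8
G(28) = mex({0, 1, 2, 3, 4, 6, 7, 8}) = 5
G(29) = mex({0, 1, 2, 3, 5, 6, 7, 8, 9}) = 4
G(30) = mex({0, 1, 2, 3, 4, 5, 6, 9, 10}) = 7
G(31) = mex({0, 1, 3, 4, 5, 7, 10, 11}) = 2
G(32) = mex({0, 2, 3, 4, 5, 6, 7, 9, 11}) = 1
G(33) = mex({0, 1, 2, 3, 4, 5, 6, 7, 9, 12}) = 8
G(34) = mex({0, 1, 2, 3, 4, 5, 7, 8, 11, 12}) = 6
G(35) = mex({0, 1, 2, 3, 4, 5, 6, 8, 9, 10, 11}) = 7
G(36) = mex({0, 1, 2, 3, 5, 6, 7, 9, 10}) = 4
G(37) = mex({0, 2, 3, 4, 6, 7, 9, 10, 11, 12}) = 1
G(38) = mex({0, 1, 3, 4, 5, 6, 7, 9, 10, 11, 12}) = 2
G(39) = mex({0, 1, 2, 4, 5, 6, 7, 9, 10, 12, 14}) = 3
G(40) = mex({0, 2, 3, 4, 6, 7, 11, 12, 14}) = 1
G(41) = mex({0, 1, 2, 3, 5, 6, 7, 9, 10, 11, 12}) = 4
G(42) = mex({0, 1, 2, 3, 4, 5, 6, 9, 10}) = 7
G(43) = mex({0, 1, 3, 4, 5, 7, 9, 10, 12, 15}) = 2
G(44) = mex({0, 2, 3, 4, 5, 6, 7, 9, 10, 12, 15}) = 1
G(45) = mex({0, 1, 2, 3, 4, 5, 6, 7, 9, 10, 12, 14}) = 8
G(46) = mex({0, 1, 3, 4, 5, 7, 8, 11, 12, 14}) = 2
G(47) = mex({0, 1, 2, 3, 4, 5, 6, 8, 9, 10, 11, 12}) = 7
Therefore G(47) = 7.

7


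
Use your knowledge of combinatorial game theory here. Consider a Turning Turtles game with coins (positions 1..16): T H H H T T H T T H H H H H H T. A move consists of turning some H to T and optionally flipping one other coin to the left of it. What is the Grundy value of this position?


Coins: T H H H T T H T T H H H H H H T
Key fact: a single head at position k behaves exactly like a Nim heap of size k (turning it to T and optionally flipping a coin at j < k corresponds to moving the heap from k to j, or to 0), and heads combine as a disjunctive sum (two heads at the same place would cancel, matching j XOR j = 0). So the Nim-value is the XOR of the 1-indexed positions of the heads.
Face-up positions (1-indexed): [2, 3, 4, 7, 10, 11, 12, 13, 14, 15]
XOR 0 with 2: 0 XOR 2 = 2
XOR 2 with 3: 2 XOR 3 = 1
XOR 1 with 4: 1 XOR 4 = 5
XOR 5 with 7: 5 XOR 7 = 2
XOR 2 with 10: 2 XOR 10 = 8
XOR 8 with 11: 8 XOR 11 = 3
XOR 3 with 12: 3 XOR 12 = 15
XOR 15 with 13: 15 XOR 13 = 2
XOR 2 with 14: 2 XOR 14 = 12
XOR 12 with 15: 12 XOR 15 = 3
Nim-value = 3

3


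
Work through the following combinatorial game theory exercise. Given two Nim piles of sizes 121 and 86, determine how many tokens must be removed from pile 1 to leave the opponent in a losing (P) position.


Piles: 121 and 86
Current XOR: 121 XOR 86 = 47 (non-zero, so this is an N-position).
To make the XOR zero, we need to find a move that balances the piles.
For pile 1 (size 121): target = 121 XOR 47 = 86
We reduce pile 1 from 121 to 86.
Tokens removed: 121 - 86 = 35
Verification: 86 XOR 86 = 0

35


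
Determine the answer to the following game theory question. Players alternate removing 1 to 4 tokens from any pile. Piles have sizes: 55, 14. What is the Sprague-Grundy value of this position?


Subtraction set: {1, 2, 3, 4}
For this subtraction set, G(n) = n mod 5 (period = max + 1 = 5).
Pile 1 (size 55): G(55) = 55 mod 5 = 0
Pile 2 (size 14): G(14) = 14 mod 5 = 4
Total Grundy value = XOR of all: 0 XOR 4 = 4

4


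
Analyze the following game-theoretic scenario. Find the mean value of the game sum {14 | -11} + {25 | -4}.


G1 = {14 | -11}, G2 = {25 | -4}
Each is a switch {a | b} with numbers a > b; its mean value is (a + b)/2, and mean value is additive over game sums: m(G1 + G2) = m(G1) + m(G2).
Mean of G1 = (14 + (-11))/2 = 3/2 = 3/2
Mean of G2 = (25 + (-4))/2 = 21/2 = 21/2
Mean of G1 + G2 = 3/2 + 21/2 = 12

12


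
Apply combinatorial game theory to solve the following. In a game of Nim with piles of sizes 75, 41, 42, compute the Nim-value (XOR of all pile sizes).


We need the XOR (exclusive or) of all pile sizes.
After XOR-ing pile 1 (size 75): 0 XOR 75 = 75
After XOR-ing pile 2 (size 41): 75 XOR 41 = 98
After XOR-ing pile 3 (size 42): 98 XOR 42 = 72
The Nim-value of this position is 72.

72


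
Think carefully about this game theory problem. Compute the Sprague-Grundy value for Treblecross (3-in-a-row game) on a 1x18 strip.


Treblecross: place X on empty cells; 3-in-a-row wins.
Playing within two cells of an existing X lets the opponent win at once, so sensible play treats the cells i-2..i+2 around each X as dead. The player left with no safe cell loses, so this is a normal-play take-away game on strips of safe cells.
Placing X at cell i (0-indexed) of a strip of k safe cells leaves independent strips of sizes max(0, i-2) and max(0, k-i-3). Hence G(k) = mex{ G(max(0,i-2)) XOR G(max(0,k-i-3)) : 0 <= i < k }, with G(0) = 0.
G(1): splits (0,0):0^0=0 -> mex({0}) = 1
G(2): splits (0,0):0^0=0 -> mex({0}) = 1
G(3): splits (0,0):0^0=0 -> mex({0}) = 1
G(4): splits (0,1):0^1=1 (0,0):0^0=0 -> mex({0, 1}) = 2
G(5): splits (0,2):0^1=1 (0,1):0^1=1 (0,0):0^0=0 -> mex({0, 1}) = 2
G(6) = mex({1}) = 0
G(7) = mex({0, 1, 2}) = 3
G(8) = mex({0, 1, 2}) = 3
G(9) = mex({0, 2}) = 1
G(10) = mex({0, 2, 3}) = 1
G(11) = mex({0, 3}) = 1
G(12) = mex({1, 3}) = 0
G(13) = mex({0, 1, 2, 3}) = 4
G(14) = mex({0, 1, 2}) = 3
G(15) = mex({0, 1, 2}) = 3
G(16) = mex({0, 1, 2, 4}) = 3
G(17) = mex({0, 1, 3, 4}) = 2
G(18) = mex({0, 1, 3, 4}) = 2
Therefore G(18) = 2.

2


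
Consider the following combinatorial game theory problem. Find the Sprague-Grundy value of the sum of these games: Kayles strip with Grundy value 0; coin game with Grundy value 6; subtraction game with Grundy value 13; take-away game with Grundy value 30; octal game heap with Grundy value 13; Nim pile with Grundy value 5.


By the Sprague-Grundy theorem, the Grundy value of a sum of games is the XOR of individual Grundy values.
Kayles strip: Grundy value = 0. Running XOR: 0 XOR 0 = 0
coin game: Grundy value = 6. Running XOR: 0 XOR 6 = 6
subtraction game: Grundy value = 13. Running XOR: 6 XOR 13 = 11
take-away game: Grundy value = 30. Running XOR: 11 XOR 30 = 21
octal game heap: Grundy value = 13. Running XOR: 21 XOR 13 = 24
Nim pile: Grundy value = 5. Running XOR: 24 XOR 5 = 29
The combined Grundy value is 29.

29


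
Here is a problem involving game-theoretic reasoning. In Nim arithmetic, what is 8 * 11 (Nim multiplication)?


Nim multiplication is bilinear over XOR: (u XOR v) * w = (u*w) XOR (v*w).
So we split each operand into its bit components and XOR the pairwise Nim products.
8 = 8 (as XOR of powers of 2).
11 = 1 + 2 + 8 (as XOR of powers of 2).
Using the standard Nim-product table on single bits:
  2*2 = 3,   2*4 = 8,   2*8 = 12,
  4*4 = 6,   4*8 = 11,  8*8 = 13,
and  1*x = x (identity), k*l = l*k (commutative).
Pairwise Nim products:
  8 * 1 = 8
  8 * 2 = 12
  8 * 8 = 13
XOR them: 8 XOR 12 XOR 13 = 9.
Result: 8 * 11 = 9 (in Nim).

9


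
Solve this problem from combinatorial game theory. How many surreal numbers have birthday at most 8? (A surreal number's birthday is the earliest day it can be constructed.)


Day 0: {|} = 0 is born. Count = 1.
Day n: the number of surreal numbers born by day n is 2^(n+1) - 1.
By day 0: 2^1 - 1 = 1
By day 1: 2^2 - 1 = 3
By day 2: 2^3 - 1 = 7
By day 3: 2^4 - 1 = 15
By day 4: 2^5 - 1 = 31
By day 5: 2^6 - 1 = 63
By day 6: 2^7 - 1 = 127
By day 7: 2^8 - 1 = 255
By day 8: 2^9 - 1 = 511
By day 8: 511 surreal numbers.

511


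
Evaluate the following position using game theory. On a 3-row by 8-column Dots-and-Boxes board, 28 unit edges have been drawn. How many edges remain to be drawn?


Grid: 3 x 8 boxes, i.e. 4 rows and 9 columns of dots.
Horizontal edges: (rows + 1) * cols = 4 * 8 = 32
Vertical edges: rows * (cols + 1) = 3 * 9 = 27
Total edges: 32 + 27 = 59
Edges drawn: 28
Remaining: 59 - 28 = 31

31


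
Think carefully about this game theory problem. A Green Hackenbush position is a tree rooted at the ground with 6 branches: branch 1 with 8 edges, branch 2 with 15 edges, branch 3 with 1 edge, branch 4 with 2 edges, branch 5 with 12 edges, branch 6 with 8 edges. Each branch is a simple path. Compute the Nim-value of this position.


The tree has 6 branches from the ground vertex.
In Green Hackenbush, the Nim-value of a simple path of length k is k.
Branch 1: length 8, Nim-value = 8
Branch 2: length 15, Nim-value = 15
Branch 3: length 1, Nim-value = 1
Branch 4: length 2, Nim-value = 2
Branch 5: length 12, Nim-value = 12
Branch 6: length 8, Nim-value = 8
Total Nim-value = XOR of all branch values:
0 XOR 8 = 8
8 XOR 15 = 7
7 XOR 1 = 6
6 XOR 2 = 4
4 XOR 12 = 8
8 XOR 8 = 0
Nim-value of the tree = 0

0


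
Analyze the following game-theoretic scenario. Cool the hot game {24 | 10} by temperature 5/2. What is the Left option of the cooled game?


Original game: {24 | 10} (a switch {a | b} with a > b).
Cooling by t (for t below the temperature (a - b)/2 = 7) taxes each move by t: {a | b} cooled by t is {a - t | b + t}.
Cooling amount: t = 5/2
Cooled Left option: 24 - 5/2 = 43/2
Cooled Right option: 10 + 5/2 = 25/2
Cooled game: {43/2 | 25/2}
Left option = 43/2

43/2


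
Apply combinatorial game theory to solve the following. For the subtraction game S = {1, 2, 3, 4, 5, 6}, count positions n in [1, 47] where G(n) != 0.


Subtraction set S = {1, 2, 3, 4, 5, 6}, so G(n) = n mod 7.
G(n) = 0 when n is a multiple of 7.
Multiples of 7 in [1, 47]: 6
N-positions (nonzero Grundy) = 47 - 6 = 41

41


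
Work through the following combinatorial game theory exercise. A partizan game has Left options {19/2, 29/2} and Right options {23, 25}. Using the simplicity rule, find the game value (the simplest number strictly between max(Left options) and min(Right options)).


Left options: {19/2, 29/2}, max = 29/2
Right options: {23, 25}, min = 23
All options are numbers and max(Left) < min(Right), so by the simplicity theorem the value is the simplest (earliest-born) number strictly between 29/2 and 23.
Integers 15 through 22 all lie strictly between 29/2 and 23.
Among integers, the simplest (lowest birthday = smallest |n|; 0 is born on day 0, +-n on day n) is 15.
No non-integer in the interval can be simpler: if x is a non-integer in the interval, then floor(x) or ceil(x) also lies in the interval (the interval contains an integer), and both are proper prefixes of x's sign expansion, i.e. born earlier. So the game value is 15.
Game value = 15

15


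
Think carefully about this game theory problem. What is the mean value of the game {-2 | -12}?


Game = {-2 | -12}, a switch {a | b} with numbers a > b.
Its thermograph has left wall a - t and right wall b + t, which meet at t = (a - b)/2, where both equal (a + b)/2. So the mast (mean value) is at (a + b)/2.
Mean = (-2 + (-12))/2 = -14/2 = -7

-7


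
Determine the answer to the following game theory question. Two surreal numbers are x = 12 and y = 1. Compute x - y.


x = 12, y = 1
x - y = 12 - 1 = 11

11


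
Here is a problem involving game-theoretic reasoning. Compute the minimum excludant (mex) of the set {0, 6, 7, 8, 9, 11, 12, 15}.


Set = {0, 6, 7, 8, 9, 11, 12, 15}
0 is in the set.
1 is NOT in the set. This is the mex.
mex = 1

1


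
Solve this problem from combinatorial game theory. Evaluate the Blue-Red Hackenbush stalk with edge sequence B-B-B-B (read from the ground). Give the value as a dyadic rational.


Edges (from ground): B-B-B-B
By Berlekamp's sign-expansion rule, a Blue-Red Hackenbush stalk has the value of the surreal number whose sign sequence is the edge sequence with B -> + and R -> -.
Sign sequence: ++++
Trace the sign expansion in the surreal number tree, starting from 0:
Edge 1: B (sign +) -> bounds (0, +inf), value = 1
Edge 2: B (sign +) -> bounds (1, +inf), value = 2
Edge 3: B (sign +) -> bounds (2, +inf), value = 3
Edge 4: B (sign +) -> bounds (3, +inf), value = 4
Game value = 4

4


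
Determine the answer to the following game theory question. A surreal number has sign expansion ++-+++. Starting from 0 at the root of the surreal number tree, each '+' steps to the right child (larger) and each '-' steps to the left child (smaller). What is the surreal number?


Sign expansion: ++-+++
Rule: track bounds (lo, hi), initially (-inf, +inf). On '+', the current value becomes lo and we move to the simplest number in (value, hi): value + 1 if hi = +inf, otherwise the midpoint (value + hi)/2. On '-', the current value becomes hi and we move to value - 1 if lo = -inf, otherwise the midpoint (lo + value)/2.
Start at 0.
Step 1: sign = +, move right. Bounds: (0, +inf). Value = 1
Step 2: sign = +, move right. Bounds: (1, +inf). Value = 2
Step 3: sign = -, move left. Bounds: (1, 2). Value = 3/2
Step 4: sign = +, move right. Bounds: (3/2, 2). Value = 7/4
Step 5: sign = +, move right. Bounds: (7/4, 2). Value = 15/8
Step 6: sign = +, move right. Bounds: (15/8, 2). Value = 31/16
The surreal number with sign expansion ++-+++ is 31/16.

31/16


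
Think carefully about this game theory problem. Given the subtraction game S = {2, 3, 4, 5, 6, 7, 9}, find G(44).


The subtraction set is S = {2, 3, 4, 5, 6, 7, 9}.
G(k) = mex{ G(k - s) : s in S, s <= k }. We compute iteratively: G(0) = 0.
G(1) = mex({}) = 0
G(2) = mex({0}) = 1
G(3) = mex({0}) = 1
G(4) = mex({0, 1}) = 2
G(5) = mex({0, 1}) = 2
G(6) = mex({0, 1, 2}) = 3
G(7) = mex({0, 1, 2}) = 3
G(8) = mex({0, 1, 2, 3}) = 4
G(9) = mex({0, 1, 2, 3}) = 4
G(10) = mex({0, 1, 2, 3, 4}) = 5
G(11) = mex({1, 2, 3, 4}) = 0
G(12) = mex({1, 2, 3, 4, 5}) = 0
G(13) = mex({0, 2, 3, 4, 5}) = 1
G(14) = mex({0, 2, 3, 4, 5}) = 1
G(15) = mex({0, 1, 3, 4, 5}) = 2
G(16) = mex({0, 1, 3, 4, 5}) = 2
G(17) = mex({0, 1, 2, 4, 5}) = 3
G(18) = mex({0, 1, 2, 4}) = 3
G(19) = mex({0, 1, 2, 3, 5}) = 4
Observe that G(11)..G(19) = 0, 0, 1, 1, 2, 2, 3, 3, 4 repeats G(0)..G(8) = 0, 0, 1, 1, 2, 2, 3, 3, 4.
For k >= max(S) = 9, G(k) is determined by the previous 9 values G(k-9)..G(k-1); a window of 9 consecutive values has recurred shifted by 11, so by induction G(k + 11) = G(k) for all k >= 0: the sequence is periodic from the start with period 11.
One period: G(0..10) = 0, 0, 1, 1, 2, 2, 3, 3, 4, 4, 5.
44 mod 11 = 0, so G(44) = G(0) = 0.

0


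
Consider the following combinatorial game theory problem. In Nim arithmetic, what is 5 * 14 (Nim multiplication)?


Nim multiplication is bilinear over XOR: (u XOR v) * w = (u*w) XOR (v*w).
So we split each operand into its bit components and XOR the pairwise Nim products.
5 = 1 + 4 (as XOR of powers of 2).
14 = 2 + 4 + 8 (as XOR of powers of 2).
Using the standard Nim-product table on single bits:
  2*2 = 3,   2*4 = 8,   2*8 = 12,
  4*4 = 6,   4*8 = 11,  8*8 = 13,
and  1*x = x (identity), k*l = l*k (commutative).
Pairwise Nim products:
  1 * 2 = 2
  1 * 4 = 4
  1 * 8 = 8
  4 * 2 = 8
  4 * 4 = 6
  4 * 8 = 11
XOR them: 2 XOR 4 XOR 8 XOR 8 XOR 6 XOR 11 = 11.
Result: 5 * 14 = 11 (in Nim).

11


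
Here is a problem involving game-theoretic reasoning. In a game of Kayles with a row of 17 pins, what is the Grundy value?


Kayles: a move removes 1 or 2 adjacent pins from a contiguous row.
Removing pins from a row of k leaves two independent rows (a, b) with a + b = k - 1 (one pin) or a + b = k - 2 (two pins); an end removal gives a = 0.
By Sprague-Grundy, G(k) = mex{ G(a) XOR G(b) } over all these splits. G(0) = 0.
G(1): splits (0,0):0^0=0 -> mex({0}) = 1
G(2): splits (0,1):0^1=1 (0,0):0^0=0 -> mex({0, 1}) = 2
G(3): splits (0,2):0^2=2 (1,1):1^1=0 (0,1):0^1=1 -> mex({0, 1, 2}) = 3
G(4): splits (0,3):0^3=3 (1,2):1^2=3 (0,2):0^2=2 (1,1):1^1=0 -> mex({0, 2, 3}) = 1
G(5): splits (0,4):0^1=1 (1,3):1^3=2 (2,2):2^2=0 (0,3):0^3=3 (1,2):1^2=3 -> mex({0, 1, 2, 3}) = 4
G(6) = mex({0, 1, 2, 4}) = 3
G(7) = mex({0, 1, 3, 4, 5}) = 2
G(8) = mex({0, 2, 3, 5, 6}) = 1
G(9) = mex({0, 1, 2, 3, 6, 7}) = 4
G(10) = mex({0, 1, 3, 4, 5, 7}) = 2
G(11) = mex({0, 1, 2, 3, 4, 5}) = 6
G(12) = mex({0, 1, 2, 3, 5, 6, 7}) = 4
G(13) = mex({0, 2, 3, 4, 6, 7}) = 1
G(14) = mex({0, 1, 4, 5, 6, 7}) = 2
G(15) = mex({0, 1, 2, 3, 4, 5, 6}) = 7
G(16) = mex({0, 2, 3, 5, 6, 7}) = 1
G(17) = mex({0, 1, 2, 3, 5, 6, 7}) = 4
Therefore G(17) = 4.

4


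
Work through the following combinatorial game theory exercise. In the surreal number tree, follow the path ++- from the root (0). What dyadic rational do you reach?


Sign expansion: ++-
Rule: track bounds (lo, hi), initially (-inf, +inf). On '+', the current value becomes lo and we move to the simplest number in (value, hi): value + 1 if hi = +inf, otherwise the midpoint (value + hi)/2. On '-', the current value becomes hi and we move to value - 1 if lo = -inf, otherwise the midpoint (lo + value)/2.
Start at 0.
Step 1: sign = +, move right. Bounds: (0, +inf). Value = 1
Step 2: sign = +, move right. Bounds: (1, +inf). Value = 2
Step 3: sign = -, move left. Bounds: (1, 2). Value = 3/2
The surreal number with sign expansion ++- is 3/2.

3/2


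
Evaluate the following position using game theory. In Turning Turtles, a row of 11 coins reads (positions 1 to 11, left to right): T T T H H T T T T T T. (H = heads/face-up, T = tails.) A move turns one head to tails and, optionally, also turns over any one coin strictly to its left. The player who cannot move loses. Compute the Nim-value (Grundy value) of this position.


Coins: T T T H H T T T T T T
Key fact: a single head at position k behaves exactly like a Nim heap of size k (turning it to T and optionally flipping a coin at j < k corresponds to moving the heap from k to j, or to 0), and heads combine as a disjunctive sum (two heads at the same place would cancel, matching j XOR j = 0). So the Nim-value is the XOR of the 1-indexed positions of the heads.
Face-up positions (1-indexed): [4, 5]
XOR 0 with 4: 0 XOR 4 = 4
XOR 4 with 5: 4 XOR 5 = 1
Nim-value = 1

1


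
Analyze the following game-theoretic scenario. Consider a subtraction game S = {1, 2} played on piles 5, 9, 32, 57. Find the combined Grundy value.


Subtraction set: {1, 2}
For this subtraction set, G(n) = n mod 3 (period = max + 1 = 3).
Pile 1 (size 5): G(5) = 5 mod 3 = 2
Pile 2 (size 9): G(9) = 9 mod 3 = 0
Pile 3 (size 32): G(32) = 32 mod 3 = 2
Pile 4 (size 57): G(57) = 57 mod 3 = 0
Total Grundy value = XOR of all: 2 XOR 0 XOR 2 XOR 0 = 0

0


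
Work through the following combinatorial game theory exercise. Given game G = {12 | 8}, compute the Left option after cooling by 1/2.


Original game: {12 | 8} (a switch {a | b} with a > b).
Cooling by t (for t below the temperature (a - b)/2 = 2) taxes each move by t: {a | b} cooled by t is {a - t | b + t}.
Cooling amount: t = 1/2
Cooled Left option: 12 - 1/2 = 23/2
Cooled Right option: 8 + 1/2 = 17/2
Cooled game: {23/2 | 17/2}
Left option = 23/2

23/2


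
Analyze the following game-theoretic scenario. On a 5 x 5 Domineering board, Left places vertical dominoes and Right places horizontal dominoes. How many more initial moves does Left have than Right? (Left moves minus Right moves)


Board is 5 x 5 (rows x cols).
Left (vertical) placements: (rows-1) * cols = 4 * 5 = 20
Right (horizontal) placements: rows * (cols-1) = 5 * 4 = 20
Advantage = Left - Right = 20 - 20 = 0

0


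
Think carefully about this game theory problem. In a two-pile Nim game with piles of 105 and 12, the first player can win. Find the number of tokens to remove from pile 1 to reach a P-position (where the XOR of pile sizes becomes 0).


Piles: 105 and 12
Current XOR: 105 XOR 12 = 101 (non-zero, so this is an N-position).
To make the XOR zero, we need to find a move that balances the piles.
For pile 1 (size 105): target = 105 XOR 101 = 12
We reduce pile 1 from 105 to 12.
Tokens removed: 105 - 12 = 93
Verification: 12 XOR 12 = 0

93


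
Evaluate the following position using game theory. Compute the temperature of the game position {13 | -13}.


The game is {13 | -13}, a switch {a | b} with numbers a > b.
Cooling {a | b} by t gives {a - t | b + t}, which stops being hot when a - t = b + t, i.e. at t = (a - b)/2. So the temperature of a switch is (a - b)/2.
Temperature = (Left option - Right option) / 2
= (13 - (-13)) / 2
= 26 / 2
= 13

13


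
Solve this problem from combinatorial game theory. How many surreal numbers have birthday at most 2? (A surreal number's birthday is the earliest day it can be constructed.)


Day 0: {|} = 0 is born. Count = 1.
Day n: the number of surreal numbers born by day n is 2^(n+1) - 1.
By day 0: 2^1 - 1 = 1
By day 1: 2^2 - 1 = 3
By day 2: 2^3 - 1 = 7
By day 2: 7 surreal numbers.

7


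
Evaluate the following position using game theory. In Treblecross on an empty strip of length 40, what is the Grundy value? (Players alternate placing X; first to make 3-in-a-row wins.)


Treblecross: place X on empty cells; 3-in-a-row wins.
Playing within two cells of an existing X lets the opponent win at once, so sensible play treats the cells i-2..i+2 around each X as dead. The player left with no safe cell loses, so this is a normal-play take-away game on strips of safe cells.
Placing X at cell i (0-indexed) of a strip of k safe cells leaves independent strips of sizes max(0, i-2) and max(0, k-i-3). Hence G(k) = mex{ G(max(0,i-2)) XOR G(max(0,k-i-3)) : 0 <= i < k }, with G(0) = 0.
G(1): splits (0,0):0^0=0 -> mex({0}) = 1
G(2): splits (0,0):0^0=0 -> mex({0}) = 1
G(3): splits (0,0):0^0=0 -> mex({0}) = 1
G(4): splits (0,1):0^1=1 (0,0):0^0=0 -> mex({0, 1}) = 2
G(5): splits (0,2):0^1=1 (0,1):0^1=1 (0,0):0^0=0 -> mex({0, 1}) = 2
G(6) = mex({1}) = 0
G(7) = mex({0, 1, 2}) = 3
G(8) = mex({0, 1, 2}) = 3
G(9) = mex({0, 2}) = 1
G(10) = mex({0, 2, 3}) = 1
G(11) = mex({0, 3}) = 1
G(12) = mex({1, 3}) = 0
G(13) = mex({0, 1, 2, 3}) = 4
G(14) = mex({0, 1, 2}) = 3
G(15) = mex({0, 1, 2}) = 3
G(16) = mex({0, 1, 2, 4}) = 3
G(17) = mex({0, 1, 3, 4}) = 2
G(18) = mex({0, 1, 3, 4}) = 2
G(19) = mex({0, 1, 3, 5}) = 2
G(20) = mex({0, 1, 2, 3, 5}) = 4
G(21) = mex({0, 1, 2, 3, 5}) = 4
G(22) = mex({1, 2, 6}) = 0
G(23) = mex({0, 1, 2, 3, 4, 6}) = 5
G(24) = mex({0, 1, 2, 3, 4}) = 5
G(25) = mex({0, 1, 3, 4, 7}) = 2
G(26) = mex({0, 1, 3, 4, 5, 7}) = 2
G(27) = mex({0, 1, 3, 5}) = 2
G(28) = mex({0, 1, 2, 5}) = 3
G(29) = mex({0, 1, 2, 4, 5, 6}) = 3
G(30) = mex({1, 2, 4, 6}) = 0
G(31) = mex({0, 1, 2, 3, 4, 6}) = 5
G(32) = mex({1, 2, 3, 4, 7}) = 0
G(33) = mex({0, 3, 7}) = 1
G(34) = mex({0, 2, 3, 5, 7}) = 1
G(35) = mex({0, 2, 3, 5, 6}) = 1
G(36) = mex({0, 1, 2, 5, 6}) = 3
G(37) = mex({0, 1, 2, 4, 5, 6}) = 3
G(38) = mex({0, 1, 2, 4}) = 3
G(39) = mex({0, 1, 2, 3, 4, 7}) = 5
G(40) = mex({0, 1, 2, 3, 4, 5, 7}) = 6
Therefore G(40) = 6.

6


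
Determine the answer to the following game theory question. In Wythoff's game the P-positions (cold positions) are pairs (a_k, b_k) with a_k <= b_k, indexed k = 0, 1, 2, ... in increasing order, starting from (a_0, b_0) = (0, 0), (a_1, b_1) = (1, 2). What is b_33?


By Wythoff's theorem, a_k = floor(k * phi) and b_k = floor(k * phi^2) = a_k + k, where phi = (1 + sqrt(5))/2 is the golden ratio.
phi = (1 + sqrt(5))/2 = 1.618034
phi^2 = phi + 1 = 2.618034
k = 33
k * phi^2 = 33 * 2.618034 = 86.395122
b_33 = floor(k * phi^2) = 86 (check: a_33 + k = 53 + 33 = 86)

86


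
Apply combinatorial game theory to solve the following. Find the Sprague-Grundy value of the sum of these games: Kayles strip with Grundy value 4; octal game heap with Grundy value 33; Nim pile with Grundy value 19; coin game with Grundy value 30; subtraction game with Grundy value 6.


By the Sprague-Grundy theorem, the Grundy value of a sum of games is the XOR of individual Grundy values.
Kayles strip: Grundy value = 4. Running XOR: 0 XOR 4 = 4
octal game heap: Grundy value = 33. Running XOR: 4 XOR 33 = 37
Nim pile: Grundy value = 19. Running XOR: 37 XOR 19 = 54
coin game: Grundy value = 30. Running XOR: 54 XOR 30 = 40
subtraction game: Grundy value = 6. Running XOR: 40 XOR 6 = 46
The combined Grundy value is 46.

46


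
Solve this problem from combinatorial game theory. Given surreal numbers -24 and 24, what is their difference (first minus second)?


x = -24, y = 24
x - y = -24 - 24 = -48

-48


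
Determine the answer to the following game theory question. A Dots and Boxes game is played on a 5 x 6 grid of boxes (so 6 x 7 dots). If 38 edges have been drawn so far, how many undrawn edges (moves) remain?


Grid: 5 x 6 boxes, i.e. 6 rows and 7 columns of dots.
Horizontal edges: (rows + 1) * cols = 6 * 6 = 36
Vertical edges: rows * (cols + 1) = 5 * 7 = 35
Total edges: 36 + 35 = 71
Edges drawn: 38
Remaining: 71 - 38 = 33

33


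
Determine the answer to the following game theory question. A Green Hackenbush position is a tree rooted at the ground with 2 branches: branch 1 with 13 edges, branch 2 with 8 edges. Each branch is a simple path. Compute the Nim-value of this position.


The tree has 2 branches from the ground vertex.
In Green Hackenbush, the Nim-value of a simple path of length k is k.
Branch 1: length 13, Nim-value = 13
Branch 2: length 8, Nim-value = 8
Total Nim-value = XOR of all branch values:
0 XOR 13 = 13
13 XOR 8 = 5
Nim-value of the tree = 5

5


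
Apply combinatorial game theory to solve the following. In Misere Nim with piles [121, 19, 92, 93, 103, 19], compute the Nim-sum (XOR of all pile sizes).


We need the XOR (exclusive or) of all pile sizes.
After XOR-ing pile 1 (size 121): 0 XOR 121 = 121
After XOR-ing pile 2 (size 19): 121 XOR 19 = 106
After XOR-ing pile 3 (size 92): 106 XOR 92 = 54
After XOR-ing pile 4 (size 93): 54 XOR 93 = 107
After XOR-ing pile 5 (size 103): 107 XOR 103 = 12
After XOR-ing pile 6 (size 19): 12 XOR 19 = 31
The Nim-value of this position is 31.

31


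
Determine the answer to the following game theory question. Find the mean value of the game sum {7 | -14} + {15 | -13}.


G1 = {7 | -14}, G2 = {15 | -13}
Each is a switch {a | b} with numbers a > b; its mean value is (a + b)/2, and mean value is additive over game sums: m(G1 + G2) = m(G1) + m(G2).
Mean of G1 = (7 + (-14))/2 = -7/2 = -7/2
Mean of G2 = (15 + (-13))/2 = 2/2 = 1
Mean of G1 + G2 = -7/2 + 1 = -5/2

-5/2


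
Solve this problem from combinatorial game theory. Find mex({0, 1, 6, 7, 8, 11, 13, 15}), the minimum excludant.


Set = {0, 1, 6, 7, 8, 11, 13, 15}
0 is in the set.
1 is in the set.
2 is NOT in the set. This is the mex.
mex = 2

2


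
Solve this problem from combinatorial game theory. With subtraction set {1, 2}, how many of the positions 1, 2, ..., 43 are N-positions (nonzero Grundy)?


Subtraction set S = {1, 2}, so G(n) = n mod 3.
G(n) = 0 when n is a multiple of 3.
Multiples of 3 in [1, 43]: 14
N-positions (nonzero Grundy) = 43 - 14 = 29

29


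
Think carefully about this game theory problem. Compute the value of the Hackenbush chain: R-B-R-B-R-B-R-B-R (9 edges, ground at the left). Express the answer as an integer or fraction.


Edges (from ground): R-B-R-B-R-B-R-B-R
By Berlekamp's sign-expansion rule, a Blue-Red Hackenbush stalk has the value of the surreal number whose sign sequence is the edge sequence with B -> + and R -> -.
Sign sequence: -+-+-+-+-
Trace the sign expansion in the surreal number tree, starting from 0:
Edge 1: R (sign -) -> bounds (-inf, 0), value = -1
Edge 2: B (sign +) -> bounds (-1, 0), value = -1/2
Edge 3: R (sign -) -> bounds (-1, -1/2), value = -3/4
Edge 4: B (sign +) -> bounds (-3/4, -1/2), value = -5/8
Edge 5: R (sign -) -> bounds (-3/4, -5/8), value = -11/16
Edge 6: B (sign +) -> bounds (-11/16, -5/8), value = -21/32
Edge 7: R (sign -) -> bounds (-11/16, -21/32), value = -43/64
Edge 8: B (sign +) -> bounds (-43/64, -21/32), value = -85/128
Edge 9: R (sign -) -> bounds (-43/64, -85/128), value = -171/256
Game value = -171/256

-171/256


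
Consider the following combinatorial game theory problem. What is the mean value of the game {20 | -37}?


Game = {20 | -37}, a switch {a | b} with numbers a > b.
Its thermograph has left wall a - t and right wall b + t, which meet at t = (a - b)/2, where both equal (a + b)/2. So the mast (mean value) is at (a + b)/2.
Mean = (20 + (-37))/2 = -17/2 = -17/2

-17/2


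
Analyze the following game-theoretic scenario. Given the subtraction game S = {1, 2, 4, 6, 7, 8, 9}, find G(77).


The subtraction set is S = {1, 2, 4, 6, 7, 8, 9}.
G(k) = mex{ G(k - s) : s in S, s <= k }. We compute iteratively: G(0) = 0.
G(1) = mex({0}) = 1
G(2) = mex({0, 1}) = 2
G(3) = mex({1, 2}) = 0
G(4) = mex({0, 2}) = 1
G(5) = mex({0, 1}) = 2
G(6) = mex({0, 1, 2}) = 3
G(7) = mex({0, 1, 2, 3}) = 4
G(8) = mex({0, 1, 2, 3, 4}) = 5
G(9) = mex({0, 1, 2, 4, 5}) = 3
G(10) = mex({0, 1, 2, 3, 5}) = 4
G(11) = mex({0, 1, 2, 3, 4}) = 5
G(12) = mex({0, 1, 2, 3, 4, 5}) = 6
G(13) = mex({1, 2, 3, 4, 5, 6}) = 0
G(14) = mex({0, 2, 3, 4, 5, 6}) = 1
G(15) = mex({0, 1, 3, 4, 5}) = 2
G(16) = mex({1, 2, 3, 4, 5, 6}) = 0
G(17) = mex({0, 2, 3, 4, 5}) = 1
G(18) = mex({0, 1, 3, 4, 5, 6}) = 2
G(19) = mex({0, 1, 2, 4, 5, 6}) = 3
G(20) = mex({0, 1, 2, 3, 5, 6}) = 4
G(21) = mex({0, 1, 2, 3, 4, 6}) = 5
Observe that G(13)..G(21) = 0, 1, 2, 0, 1, 2, 3, 4, 5 repeats G(0)..G(8) = 0, 1, 2, 0, 1, 2, 3, 4, 5.
For k >= max(S) = 9, G(k) is determined by the previous 9 values G(k-9)..G(k-1); a window of 9 consecutive values has recurred shifted by 13, so by induction G(k + 13) = G(k) for all k >= 0: the sequence is periodic from the start with period 13.
One period: G(0..12) = 0, 1, 2, 0, 1, 2, 3, 4, 5, 3, 4, 5, 6.
77 mod 13 = 12, so G(77) = G(12) = 6.

6


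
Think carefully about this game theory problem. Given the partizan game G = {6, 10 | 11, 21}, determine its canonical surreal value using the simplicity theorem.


Left options: {6, 10}, max = 10
Right options: {11, 21}, min = 11
All options are numbers and max(Left) < min(Right), so by the simplicity theorem the value is the simplest (earliest-born) number strictly between 10 and 11.
No integer lies strictly between 10 and 11, so the value is the dyadic rational m/2^k in the interval with the smallest k (then m odd); search k = 1, 2, ...:
Denominator 2: 21/2 lies strictly between 10 and 11 -- found.
The simplest number in the interval is 21/2.
Game value = 21/2

21/2


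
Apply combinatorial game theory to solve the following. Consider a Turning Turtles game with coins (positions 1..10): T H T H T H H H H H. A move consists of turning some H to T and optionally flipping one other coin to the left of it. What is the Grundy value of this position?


Coins: T H T H T H H H H H
Key fact: a single head at position k behaves exactly like a Nim heap of size k (turning it to T and optionally flipping a coin at j < k corresponds to moving the heap from k to j, or to 0), and heads combine as a disjunctive sum (two heads at the same place would cancel, matching j XOR j = 0). So the Nim-value is the XOR of the 1-indexed positions of the heads.
Face-up positions (1-indexed): [2, 4, 6, 7, 8, 9, 10]
XOR 0 with 2: 0 XOR 2 = 2
XOR 2 with 4: 2 XOR 4 = 6
XOR 6 with 6: 6 XOR 6 = 0
XOR 0 with 7: 0 XOR 7 = 7
XOR 7 with 8: 7 XOR 8 = 15
XOR 15 with 9: 15 XOR 9 = 6
XOR 6 with 10: 6 XOR 10 = 12
Nim-value = 12

12


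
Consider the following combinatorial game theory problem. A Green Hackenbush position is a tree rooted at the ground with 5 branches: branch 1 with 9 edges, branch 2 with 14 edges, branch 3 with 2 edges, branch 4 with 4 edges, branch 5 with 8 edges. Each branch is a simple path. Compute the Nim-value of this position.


The tree has 5 branches from the ground vertex.
In Green Hackenbush, the Nim-value of a simple path of length k is k.
Branch 1: length 9, Nim-value = 9
Branch 2: length 14, Nim-value = 14
Branch 3: length 2, Nim-value = 2
Branch 4: length 4, Nim-value = 4
Branch 5: length 8, Nim-value = 8
Total Nim-value = XOR of all branch values:
0 XOR 9 = 9
9 XOR 14 = 7
7 XOR 2 = 5
5 XOR 4 = 1
1 XOR 8 = 9
Nim-value of the tree = 9

9
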